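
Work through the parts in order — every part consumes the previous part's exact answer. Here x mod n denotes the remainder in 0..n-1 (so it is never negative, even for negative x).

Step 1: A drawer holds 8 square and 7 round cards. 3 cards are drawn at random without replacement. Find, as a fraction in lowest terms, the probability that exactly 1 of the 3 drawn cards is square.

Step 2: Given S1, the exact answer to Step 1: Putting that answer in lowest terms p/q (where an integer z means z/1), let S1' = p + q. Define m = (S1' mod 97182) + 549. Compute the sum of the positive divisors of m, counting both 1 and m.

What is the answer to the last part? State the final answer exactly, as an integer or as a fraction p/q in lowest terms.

1080

Step 1: total draws C(15,3) = 455; favorable C(8,1)*C(7,2) = 168; P = 24/65; answer 24/65
Step 2: S1 = 24/65; threaded value p + q = 89; m = 638; 638 = 2 * 11 * 29; sigma = (1 + 2) * (1 + 11) * (1 + 29) = 3 * 12 * 30 = 1080; answer 1080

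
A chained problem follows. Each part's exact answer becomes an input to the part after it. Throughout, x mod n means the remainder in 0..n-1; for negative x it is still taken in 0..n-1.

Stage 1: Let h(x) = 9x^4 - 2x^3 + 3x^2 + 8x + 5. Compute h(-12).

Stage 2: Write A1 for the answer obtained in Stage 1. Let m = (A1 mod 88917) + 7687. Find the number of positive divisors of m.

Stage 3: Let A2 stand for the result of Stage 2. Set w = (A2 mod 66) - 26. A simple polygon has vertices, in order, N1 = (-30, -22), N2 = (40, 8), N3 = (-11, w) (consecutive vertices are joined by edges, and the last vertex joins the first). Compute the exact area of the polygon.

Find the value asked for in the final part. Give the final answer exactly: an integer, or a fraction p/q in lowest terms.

135

Stage 1: 9*(-12)^4 - 2*(-12)^3 + 3*(-12)^2 + 8*(-12)^1 + 5 = (186624) + (3456) + (432) + (-96) + (5) = 190421; answer 190421
Stage 2: A1 = 190421; m = 20274; 20274 = 2 * 3 * 31 * 109; number of divisors = (1+1) * (1+1) * (1+1) * (1+1) = 16; answer 16
Stage 3: A2 = 16; w = -10; cross terms: (-30*8 - 40*-22)=640, (40*-10 - -11*8)=-312, (-11*-22 - -30*-10)=-58; twice the area = |270| = 270; area = 135; answer 135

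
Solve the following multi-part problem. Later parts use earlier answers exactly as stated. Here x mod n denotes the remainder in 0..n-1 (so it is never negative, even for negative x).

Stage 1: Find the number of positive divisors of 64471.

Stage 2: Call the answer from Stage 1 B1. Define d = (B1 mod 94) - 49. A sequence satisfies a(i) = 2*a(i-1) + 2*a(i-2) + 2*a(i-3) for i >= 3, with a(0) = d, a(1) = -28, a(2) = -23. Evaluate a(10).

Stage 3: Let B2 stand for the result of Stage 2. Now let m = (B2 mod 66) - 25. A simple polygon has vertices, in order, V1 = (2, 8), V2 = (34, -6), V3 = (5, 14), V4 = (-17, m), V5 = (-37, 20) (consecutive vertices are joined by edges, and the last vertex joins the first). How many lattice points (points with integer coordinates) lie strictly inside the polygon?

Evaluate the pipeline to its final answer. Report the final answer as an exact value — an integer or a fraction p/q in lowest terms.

Stage 1: 64471 = 11 * 5861; number of divisors = (1+1) * (1+1) = 4; answer 4
Stage 2: B1 = 4; d = -45; a(3) = 2*(-23) + 2*(-28) + 2*(-45) = -192; iterating: a(3)=-192, a(4)=-486, a(5)=-1402, a(6)=-4160, a(7)=-12096, a(8)=-35316, a(9)=-103144, a(10)=-301112; answer -301112
Stage 3: B2 = -301112; m = 21; cross terms: (2*-6 - 34*8)=-284, (34*14 - 5*-6)=506, (5*21 - -17*14)=343, (-17*20 - -37*21)=437, (-37*8 - 2*20)=-336; twice the area = |666| = 666; area = 333; boundary points = 2 + 1 + 1 + 1 + 3 = 8; strictly interior points = area - boundary/2 + 1 = 330; answer 330

330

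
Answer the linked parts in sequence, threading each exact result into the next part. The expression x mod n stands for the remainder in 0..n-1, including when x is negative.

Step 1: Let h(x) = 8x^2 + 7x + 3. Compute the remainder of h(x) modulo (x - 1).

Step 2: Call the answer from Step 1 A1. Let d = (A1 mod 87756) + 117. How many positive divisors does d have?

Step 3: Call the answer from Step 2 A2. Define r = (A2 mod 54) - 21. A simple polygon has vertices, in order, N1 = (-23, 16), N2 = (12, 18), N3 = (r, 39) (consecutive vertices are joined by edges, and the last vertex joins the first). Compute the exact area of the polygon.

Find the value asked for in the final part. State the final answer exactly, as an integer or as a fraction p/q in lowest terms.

785/2

Step 1: remainder = value at the root: 8*(1)^2 + 7*(1)^1 + 3 = (8) + (7) + (3) = 18; answer 18
Step 2: A1 = 18; d = 135; 135 = 3^3 * 5; number of divisors = (3+1) * (1+1) = 8; answer 8
Step 3: A2 = 8; r = -13; cross terms: (-23*18 - 12*16)=-606, (12*39 - -13*18)=702, (-13*16 - -23*39)=689; twice the area = |785| = 785; area = 785/2; answer 785/2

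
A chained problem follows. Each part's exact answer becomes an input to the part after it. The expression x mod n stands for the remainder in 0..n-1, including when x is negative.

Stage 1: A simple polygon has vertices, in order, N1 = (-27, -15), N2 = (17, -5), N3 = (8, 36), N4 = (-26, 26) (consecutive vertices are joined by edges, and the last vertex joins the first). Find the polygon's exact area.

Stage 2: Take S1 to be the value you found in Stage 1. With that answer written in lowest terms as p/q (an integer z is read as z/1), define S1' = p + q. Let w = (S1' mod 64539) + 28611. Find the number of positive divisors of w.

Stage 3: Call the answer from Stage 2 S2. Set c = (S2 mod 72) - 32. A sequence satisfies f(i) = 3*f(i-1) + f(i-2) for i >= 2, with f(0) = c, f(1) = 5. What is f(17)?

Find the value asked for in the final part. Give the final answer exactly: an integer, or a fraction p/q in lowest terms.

Stage 1: cross terms: (-27*-5 - 17*-15)=390, (17*36 - 8*-5)=652, (8*26 - -26*36)=1144, (-26*-15 - -27*26)=1092; twice the area = |3278| = 3278; area = 1639; answer 1639
Stage 2: S1 = 1639; threaded value p + q = 1640; w = 30251; 30251 = 13^2 * 179; number of divisors = (2+1) * (1+1) = 6; answer 6
Stage 3: S2 = 6; c = -26; f(2) = 3*(5) + 1*(-26) = -11; iterating: f(2)=-11, f(3)=-28, f(4)=-95, f(5)=-313, f(6)=-1034, f(7)=-3415, f(8)=-11279, f(9)=-37252, f(10)=-123035, f(11)=-406357, f(12)=-1342106, f(13)=-4432675, f(14)=-14640131, f(15)=-48353068, f(16)=-159699335, f(17)=-527451073; answer -527451073

-527451073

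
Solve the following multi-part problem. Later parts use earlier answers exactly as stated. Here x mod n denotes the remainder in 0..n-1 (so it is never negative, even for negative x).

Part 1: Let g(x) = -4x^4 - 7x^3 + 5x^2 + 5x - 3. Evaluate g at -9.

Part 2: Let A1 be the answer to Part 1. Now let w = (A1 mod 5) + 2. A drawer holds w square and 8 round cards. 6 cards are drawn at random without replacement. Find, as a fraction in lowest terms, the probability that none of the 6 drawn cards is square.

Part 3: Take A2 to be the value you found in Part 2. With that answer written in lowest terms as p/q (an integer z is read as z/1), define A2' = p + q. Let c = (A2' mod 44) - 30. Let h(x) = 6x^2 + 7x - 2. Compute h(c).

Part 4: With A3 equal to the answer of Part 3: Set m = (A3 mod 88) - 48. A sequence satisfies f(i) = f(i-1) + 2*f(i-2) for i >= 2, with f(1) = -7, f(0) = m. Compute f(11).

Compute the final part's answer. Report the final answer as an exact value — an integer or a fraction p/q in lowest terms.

Part 1: -4*(-9)^4 - 7*(-9)^3 + 5*(-9)^2 + 5*(-9)^1 - 3 = (-26244) + (5103) + (405) + (-45) + (-3) = -20784; answer -20784
Part 2: A1 = -20784; w = 3; total draws C(11,6) = 462; favorable C(8,6) = 28; P = 2/33; answer 2/33
Part 3: A2 = 2/33; threaded value p + q = 35; c = 5; 6*(5)^2 + 7*(5)^1 - 2 = (150) + (35) + (-2) = 183; answer 183
Part 4: A3 = 183; m = -41; f(2) = 1*(-7) + 2*(-41) = -89; iterating: f(2)=-89, f(3)=-103, f(4)=-281, f(5)=-487, f(6)=-1049, f(7)=-2023, f(8)=-4121, f(9)=-8167, f(10)=-16409, f(11)=-32743; answer -32743

-32743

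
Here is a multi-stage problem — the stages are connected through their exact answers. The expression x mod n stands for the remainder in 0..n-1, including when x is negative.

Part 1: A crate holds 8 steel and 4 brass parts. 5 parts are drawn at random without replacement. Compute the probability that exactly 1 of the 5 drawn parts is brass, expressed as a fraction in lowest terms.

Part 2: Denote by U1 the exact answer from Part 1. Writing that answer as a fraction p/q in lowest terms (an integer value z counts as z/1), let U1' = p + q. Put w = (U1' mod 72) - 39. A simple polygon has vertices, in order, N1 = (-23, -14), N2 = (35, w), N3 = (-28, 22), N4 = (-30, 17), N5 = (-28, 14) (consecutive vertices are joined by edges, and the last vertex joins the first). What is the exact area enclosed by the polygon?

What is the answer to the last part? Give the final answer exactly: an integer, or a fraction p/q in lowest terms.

2329/2

Part 1: total draws C(12,5) = 792; favorable C(4,1)*C(8,4) = 280; P = 35/99; answer 35/99
Part 2: U1 = 35/99; threaded value p + q = 134; w = 23; cross terms: (-23*23 - 35*-14)=-39, (35*22 - -28*23)=1414, (-28*17 - -30*22)=184, (-30*14 - -28*17)=56, (-28*-14 - -23*14)=714; twice the area = |2329| = 2329; area = 2329/2; answer 2329/2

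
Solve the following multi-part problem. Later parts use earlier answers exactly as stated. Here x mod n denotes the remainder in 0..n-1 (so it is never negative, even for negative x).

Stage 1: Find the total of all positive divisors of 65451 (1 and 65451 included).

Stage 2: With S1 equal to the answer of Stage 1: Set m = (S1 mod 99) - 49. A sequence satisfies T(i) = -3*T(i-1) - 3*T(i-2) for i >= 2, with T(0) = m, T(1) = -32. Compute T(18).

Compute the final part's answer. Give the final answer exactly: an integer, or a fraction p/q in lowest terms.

Stage 1: 65451 = 3 * 21817; sigma = (1 + 3) * (1 + 21817) = 4 * 21818 = 87272; answer 87272
Stage 2: S1 = 87272; m = 4; T(2) = -3*(-32) - 3*(4) = 84; iterating: T(2)=84, T(3)=-156, T(4)=216, T(5)=-180, T(6)=-108, T(7)=864, T(8)=-2268, T(9)=4212, T(10)=-5832, T(11)=4860, T(12)=2916, T(13)=-23328, T(14)=61236, T(15)=-113724, T(16)=157464, T(17)=-131220, T(18)=-78732; answer -78732

-78732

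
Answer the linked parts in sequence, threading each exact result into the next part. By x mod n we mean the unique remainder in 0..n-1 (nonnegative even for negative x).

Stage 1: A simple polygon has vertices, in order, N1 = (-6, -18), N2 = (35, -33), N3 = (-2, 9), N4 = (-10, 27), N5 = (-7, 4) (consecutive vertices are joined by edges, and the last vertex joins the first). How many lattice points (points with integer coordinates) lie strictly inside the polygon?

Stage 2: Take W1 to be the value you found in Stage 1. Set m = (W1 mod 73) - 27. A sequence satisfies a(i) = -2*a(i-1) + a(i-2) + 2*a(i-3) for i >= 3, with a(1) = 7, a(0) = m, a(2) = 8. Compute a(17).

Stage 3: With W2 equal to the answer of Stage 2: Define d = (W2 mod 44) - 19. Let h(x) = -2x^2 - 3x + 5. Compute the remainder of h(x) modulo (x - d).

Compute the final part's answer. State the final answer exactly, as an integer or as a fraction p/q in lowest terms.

Stage 1: cross terms: (-6*-33 - 35*-18)=828, (35*9 - -2*-33)=249, (-2*27 - -10*9)=36, (-10*4 - -7*27)=149, (-7*-18 - -6*4)=150; twice the area = |1412| = 1412; area = 706; boundary points = 1 + 1 + 2 + 1 + 1 = 6; strictly interior points = area - boundary/2 + 1 = 704; answer 704
Stage 2: W1 = 704; m = 20; a(3) = -2*(8) + 1*(7) + 2*(20) = 31; iterating: a(3)=31, a(4)=-40, a(5)=127, a(6)=-232, a(7)=511, a(8)=-1000, a(9)=2047, a(10)=-4072, a(11)=8191, a(12)=-16360, a(13)=32767, a(14)=-65512, a(15)=131071, a(16)=-262120, a(17)=524287; answer 524287
Stage 3: W2 = 524287; d = 8; remainder = value at the root: -2*(8)^2 - 3*(8)^1 + 5 = (-128) + (-24) + (5) = -147; answer -147

-147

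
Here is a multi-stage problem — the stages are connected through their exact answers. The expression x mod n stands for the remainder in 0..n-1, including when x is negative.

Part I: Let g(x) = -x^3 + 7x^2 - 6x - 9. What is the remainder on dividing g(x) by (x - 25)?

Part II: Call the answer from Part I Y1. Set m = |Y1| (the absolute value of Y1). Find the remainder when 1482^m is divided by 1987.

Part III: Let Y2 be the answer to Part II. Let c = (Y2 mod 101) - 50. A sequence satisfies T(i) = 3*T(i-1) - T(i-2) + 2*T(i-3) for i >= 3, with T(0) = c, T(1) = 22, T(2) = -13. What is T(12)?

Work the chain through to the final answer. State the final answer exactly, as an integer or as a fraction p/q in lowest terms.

76017

Part I: remainder = value at the root: -1*(25)^3 + 7*(25)^2 - 6*(25)^1 - 9 = (-15625) + (4375) + (-150) + (-9) = -11409; answer -11409
Part II: Y1 = -11409; m = 11409; squarings mod 1987: 1482^1=1482, 1482^2=689, 1482^4=1815, 1482^8=1766, 1482^16=1153, 1482^32=106, 1482^64=1301, 1482^128=1664, 1482^256=1005, 1482^512=629, 1482^1024=228, 1482^2048=322, 1482^4096=360, 1482^8192=445; 1482^11409 = 1482^1 * 1482^16 * 1482^128 * 1482^1024 * 1482^2048 * 1482^8192 = 176 (mod 1987); answer 176
Part III: Y2 = 176; c = 25; T(3) = 3*(-13) - 1*(22) + 2*(25) = -11; iterating: T(3)=-11, T(4)=24, T(5)=57, T(6)=125, T(7)=366, T(8)=1087, T(9)=3145, T(10)=9080, T(11)=26269, T(12)=76017; answer 76017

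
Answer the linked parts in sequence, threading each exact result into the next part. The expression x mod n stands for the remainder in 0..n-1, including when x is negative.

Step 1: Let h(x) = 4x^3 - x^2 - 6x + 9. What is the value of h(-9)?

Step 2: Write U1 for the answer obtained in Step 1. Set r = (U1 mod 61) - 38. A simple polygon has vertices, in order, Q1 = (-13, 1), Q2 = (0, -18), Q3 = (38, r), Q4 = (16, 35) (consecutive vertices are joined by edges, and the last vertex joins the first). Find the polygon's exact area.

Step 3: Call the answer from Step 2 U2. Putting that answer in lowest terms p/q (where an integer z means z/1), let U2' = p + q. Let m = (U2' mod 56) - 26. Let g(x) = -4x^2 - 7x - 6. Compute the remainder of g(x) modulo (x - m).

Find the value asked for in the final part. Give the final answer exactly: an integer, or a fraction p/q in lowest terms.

Step 1: 4*(-9)^3 - 1*(-9)^2 - 6*(-9)^1 + 9 = (-2916) + (-81) + (54) + (9) = -2934; answer -2934
Step 2: U1 = -2934; r = 17; cross terms: (-13*-18 - 0*1)=234, (0*17 - 38*-18)=684, (38*35 - 16*17)=1058, (16*1 - -13*35)=471; twice the area = |2447| = 2447; area = 2447/2; answer 2447/2
Step 3: U2 = 2447/2; threaded value p + q = 2449; m = 15; remainder = value at the root: -4*(15)^2 - 7*(15)^1 - 6 = (-900) + (-105) + (-6) = -1011; answer -1011

-1011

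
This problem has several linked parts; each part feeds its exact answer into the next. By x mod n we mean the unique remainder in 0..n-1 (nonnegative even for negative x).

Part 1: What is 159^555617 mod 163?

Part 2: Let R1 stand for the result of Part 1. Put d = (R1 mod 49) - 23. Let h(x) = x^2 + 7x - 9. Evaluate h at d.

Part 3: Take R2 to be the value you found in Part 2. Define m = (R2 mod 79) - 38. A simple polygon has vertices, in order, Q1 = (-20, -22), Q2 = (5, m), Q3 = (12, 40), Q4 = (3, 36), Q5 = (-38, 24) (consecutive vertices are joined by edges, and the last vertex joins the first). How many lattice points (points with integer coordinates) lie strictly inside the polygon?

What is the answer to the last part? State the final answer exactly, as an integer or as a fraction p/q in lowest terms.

Part 1: squarings mod 163: 159^1=159, 159^2=16, 159^4=93, 159^8=10, 159^16=100, 159^32=57, 159^64=152, 159^128=121, 159^256=134, 159^512=26, 159^1024=24, 159^2048=87, 159^4096=71, 159^8192=151, 159^16384=144, 159^32768=35, 159^65536=84, 159^131072=47, 159^262144=90, 159^524288=113; 159^555617 = 159^1 * 159^32 * 159^64 * 159^512 * 159^2048 * 159^4096 * 159^8192 * 159^16384 * 159^524288 = 107 (mod 163); answer 107
Part 2: R1 = 107; d = -14; 1*(-14)^2 + 7*(-14)^1 - 9 = (196) + (-98) + (-9) = 89; answer 89
Part 3: R2 = 89; m = -28; cross terms: (-20*-28 - 5*-22)=670, (5*40 - 12*-28)=536, (12*36 - 3*40)=312, (3*24 - -38*36)=1440, (-38*-22 - -20*24)=1316; twice the area = |4274| = 4274; area = 2137; boundary points = 1 + 1 + 1 + 1 + 2 = 6; strictly interior points = area - boundary/2 + 1 = 2135; answer 2135

2135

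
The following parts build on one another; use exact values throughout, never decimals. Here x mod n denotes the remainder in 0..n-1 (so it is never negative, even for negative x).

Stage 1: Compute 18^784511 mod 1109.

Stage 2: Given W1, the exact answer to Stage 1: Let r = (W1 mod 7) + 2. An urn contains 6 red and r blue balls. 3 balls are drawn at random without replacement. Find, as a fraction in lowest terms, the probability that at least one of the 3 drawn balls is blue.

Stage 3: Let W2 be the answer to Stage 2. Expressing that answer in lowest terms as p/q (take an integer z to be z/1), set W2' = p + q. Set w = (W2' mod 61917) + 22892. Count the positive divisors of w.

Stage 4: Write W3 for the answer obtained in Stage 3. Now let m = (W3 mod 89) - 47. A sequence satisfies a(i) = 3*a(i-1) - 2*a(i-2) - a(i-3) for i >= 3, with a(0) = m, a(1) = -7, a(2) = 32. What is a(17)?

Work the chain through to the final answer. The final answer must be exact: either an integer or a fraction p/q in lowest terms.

-746487

Stage 1: squarings mod 1109: 18^1=18, 18^2=324, 18^4=730, 18^8=580, 18^16=373, 18^32=504, 18^64=55, 18^128=807, 18^256=266, 18^512=889, 18^1024=713, 18^2048=447, 18^4096=189, 18^8192=233, 18^16384=1057, 18^32768=486, 18^65536=1088, 18^131072=441, 18^262144=406, 18^524288=704; 18^784511 = 18^1 * 18^2 * 18^4 * 18^8 * 18^16 * 18^32 * 18^64 * 18^2048 * 18^4096 * 18^8192 * 18^16384 * 18^32768 * 18^65536 * 18^131072 * 18^524288 = 463 (mod 1109); answer 463
Stage 2: W1 = 463; r = 3; total draws C(9,3) = 84; complement C(6,3) = 20; favorable 84 - 20 = 64; P = 16/21; answer 16/21
Stage 3: W2 = 16/21; threaded value p + q = 37; w = 22929; 22929 = 3 * 7643; number of divisors = (1+1) * (1+1) = 4; answer 4
Stage 4: W3 = 4; m = -43; a(3) = 3*(32) - 2*(-7) - 1*(-43) = 153; iterating: a(3)=153, a(4)=402, a(5)=868, a(6)=1647, a(7)=2803, a(8)=4247, a(9)=5488, a(10)=5167, a(11)=278, a(12)=-14988, a(13)=-50687, a(14)=-122363, a(15)=-250727, a(16)=-456768, a(17)=-746487; answer -746487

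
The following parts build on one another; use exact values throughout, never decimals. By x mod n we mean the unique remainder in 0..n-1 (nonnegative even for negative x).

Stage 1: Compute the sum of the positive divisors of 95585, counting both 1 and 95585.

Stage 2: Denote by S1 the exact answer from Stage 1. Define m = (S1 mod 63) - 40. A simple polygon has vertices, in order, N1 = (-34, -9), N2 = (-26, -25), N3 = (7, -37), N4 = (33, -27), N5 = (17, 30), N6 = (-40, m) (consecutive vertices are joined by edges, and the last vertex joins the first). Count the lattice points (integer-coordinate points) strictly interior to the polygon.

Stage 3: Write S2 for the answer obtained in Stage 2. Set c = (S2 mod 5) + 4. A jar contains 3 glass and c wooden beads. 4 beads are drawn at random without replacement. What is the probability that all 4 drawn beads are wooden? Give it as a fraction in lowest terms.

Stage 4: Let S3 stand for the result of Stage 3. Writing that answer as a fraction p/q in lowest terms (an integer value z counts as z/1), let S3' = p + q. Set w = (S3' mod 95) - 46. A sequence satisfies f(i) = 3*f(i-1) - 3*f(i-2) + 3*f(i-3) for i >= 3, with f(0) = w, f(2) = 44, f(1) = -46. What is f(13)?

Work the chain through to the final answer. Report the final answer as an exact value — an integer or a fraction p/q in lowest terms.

Stage 1: 95585 = 5 * 7 * 2731; sigma = (1 + 5) * (1 + 7) * (1 + 2731) = 6 * 8 * 2732 = 131136; answer 131136
Stage 2: S1 = 131136; m = -7; cross terms: (-34*-25 - -26*-9)=616, (-26*-37 - 7*-25)=1137, (7*-27 - 33*-37)=1032, (33*30 - 17*-27)=1449, (17*-7 - -40*30)=1081, (-40*-9 - -34*-7)=122; twice the area = |5437| = 5437; area = 5437/2; boundary points = 8 + 3 + 2 + 1 + 1 + 2 = 17; strictly interior points = area - boundary/2 + 1 = 2711; answer 2711
Stage 3: S2 = 2711; c = 5; total draws C(8,4) = 70; favorable C(5,4) = 5; P = 1/14; answer 1/14
Stage 4: S3 = 1/14; threaded value p + q = 15; w = -31; f(3) = 3*(44) - 3*(-46) + 3*(-31) = 177; iterating: f(3)=177, f(4)=261, f(5)=384, f(6)=900, f(7)=2331, f(8)=5445, f(9)=12042, f(10)=26784, f(11)=60561, f(12)=137457, f(13)=311040; answer 311040

311040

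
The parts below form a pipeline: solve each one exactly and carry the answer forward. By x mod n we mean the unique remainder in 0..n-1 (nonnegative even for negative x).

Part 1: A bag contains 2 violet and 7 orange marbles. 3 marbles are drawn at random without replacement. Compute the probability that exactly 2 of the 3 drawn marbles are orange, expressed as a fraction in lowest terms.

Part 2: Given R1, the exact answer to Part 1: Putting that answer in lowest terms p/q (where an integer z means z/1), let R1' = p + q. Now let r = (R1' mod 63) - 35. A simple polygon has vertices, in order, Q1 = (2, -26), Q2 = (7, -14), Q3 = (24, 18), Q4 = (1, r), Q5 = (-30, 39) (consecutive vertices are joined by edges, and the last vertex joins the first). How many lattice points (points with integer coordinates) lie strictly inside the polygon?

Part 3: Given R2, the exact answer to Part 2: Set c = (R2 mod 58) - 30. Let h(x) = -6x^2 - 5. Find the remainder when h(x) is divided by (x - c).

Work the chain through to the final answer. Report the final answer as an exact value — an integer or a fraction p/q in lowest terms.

-731

Part 1: total draws C(9,3) = 84; favorable C(7,2)*C(2,1) = 42; P = 1/2; answer 1/2
Part 2: R1 = 1/2; threaded value p + q = 3; r = -32; cross terms: (2*-14 - 7*-26)=154, (7*18 - 24*-14)=462, (24*-32 - 1*18)=-786, (1*39 - -30*-32)=-921, (-30*-26 - 2*39)=702; twice the area = |-389| = 389; area = 389/2; boundary points = 1 + 1 + 1 + 1 + 1 = 5; strictly interior points = area - boundary/2 + 1 = 193; answer 193
Part 3: R2 = 193; c = -11; remainder = value at the root: -6*(-11)^2 - 5 = (-726) + (-5) = -731; answer -731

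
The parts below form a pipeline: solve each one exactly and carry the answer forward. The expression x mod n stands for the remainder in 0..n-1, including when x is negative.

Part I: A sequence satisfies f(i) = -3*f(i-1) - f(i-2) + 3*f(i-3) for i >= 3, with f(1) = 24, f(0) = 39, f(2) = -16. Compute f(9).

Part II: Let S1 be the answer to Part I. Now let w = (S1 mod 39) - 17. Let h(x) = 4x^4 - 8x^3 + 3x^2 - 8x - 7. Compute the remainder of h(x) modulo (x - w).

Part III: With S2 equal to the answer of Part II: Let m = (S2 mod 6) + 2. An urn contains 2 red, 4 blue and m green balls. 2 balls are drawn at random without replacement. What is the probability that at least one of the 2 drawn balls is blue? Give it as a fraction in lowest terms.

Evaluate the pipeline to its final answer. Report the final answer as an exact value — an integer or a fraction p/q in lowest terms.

Part I: f(3) = -3*(-16) - 1*(24) + 3*(39) = 141; iterating: f(3)=141, f(4)=-335, f(5)=816, f(6)=-1690, f(7)=3249, f(8)=-5609, f(9)=8508; answer 8508
Part II: S1 = 8508; w = -11; remainder = value at the root: 4*(-11)^4 - 8*(-11)^3 + 3*(-11)^2 - 8*(-11)^1 - 7 = (58564) + (10648) + (363) + (88) + (-7) = 69656; answer 69656
Part III: S2 = 69656; m = 4; total draws C(10,2) = 45; complement C(6,2) = 15; favorable 45 - 15 = 30; P = 2/3; answer 2/3

2/3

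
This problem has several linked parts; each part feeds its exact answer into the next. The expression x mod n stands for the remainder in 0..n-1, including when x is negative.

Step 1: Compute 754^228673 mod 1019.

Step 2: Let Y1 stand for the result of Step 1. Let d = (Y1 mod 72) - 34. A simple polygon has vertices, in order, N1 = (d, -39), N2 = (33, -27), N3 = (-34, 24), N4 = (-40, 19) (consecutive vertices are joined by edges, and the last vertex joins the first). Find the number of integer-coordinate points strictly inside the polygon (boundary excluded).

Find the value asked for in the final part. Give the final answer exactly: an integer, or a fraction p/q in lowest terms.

1791

Step 1: squarings mod 1019: 754^1=754, 754^2=933, 754^4=263, 754^8=896, 754^16=863, 754^32=899, 754^64=134, 754^128=633, 754^256=222, 754^512=372, 754^1024=819, 754^2048=259, 754^4096=846, 754^8192=378, 754^16384=224, 754^32768=245, 754^65536=923, 754^131072=45; 754^228673 = 754^1 * 754^64 * 754^256 * 754^1024 * 754^2048 * 754^4096 * 754^8192 * 754^16384 * 754^65536 * 754^131072 = 382 (mod 1019); answer 382
Step 2: Y1 = 382; d = -12; cross terms: (-12*-27 - 33*-39)=1611, (33*24 - -34*-27)=-126, (-34*19 - -40*24)=314, (-40*-39 - -12*19)=1788; twice the area = |3587| = 3587; area = 3587/2; boundary points = 3 + 1 + 1 + 2 = 7; strictly interior points = area - boundary/2 + 1 = 1791; answer 1791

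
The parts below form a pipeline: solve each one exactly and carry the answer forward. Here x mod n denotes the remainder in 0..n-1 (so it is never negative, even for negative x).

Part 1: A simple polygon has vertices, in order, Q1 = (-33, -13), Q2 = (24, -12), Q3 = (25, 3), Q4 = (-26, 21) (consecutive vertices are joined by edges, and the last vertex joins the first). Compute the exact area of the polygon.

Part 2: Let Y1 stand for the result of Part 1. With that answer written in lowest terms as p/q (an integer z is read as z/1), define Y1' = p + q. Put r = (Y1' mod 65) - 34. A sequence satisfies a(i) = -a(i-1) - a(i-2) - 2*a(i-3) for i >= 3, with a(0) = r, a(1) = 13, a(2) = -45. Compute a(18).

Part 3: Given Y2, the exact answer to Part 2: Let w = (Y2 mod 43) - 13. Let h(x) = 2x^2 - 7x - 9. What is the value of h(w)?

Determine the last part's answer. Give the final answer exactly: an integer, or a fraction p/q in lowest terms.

Part 1: cross terms: (-33*-12 - 24*-13)=708, (24*3 - 25*-12)=372, (25*21 - -26*3)=603, (-26*-13 - -33*21)=1031; twice the area = |2714| = 2714; area = 1357; answer 1357
Part 2: Y1 = 1357; threaded value p + q = 1358; r = 24; a(3) = -1*(-45) - 1*(13) - 2*(24) = -16; iterating: a(3)=-16, a(4)=35, a(5)=71, a(6)=-74, a(7)=-67, a(8)=-1, a(9)=216, a(10)=-81, a(11)=-133, a(12)=-218, a(13)=513, a(14)=-29, a(15)=-48, a(16)=-949, a(17)=1055, a(18)=-10; answer -10
Part 3: Y2 = -10; w = 20; 2*(20)^2 - 7*(20)^1 - 9 = (800) + (-140) + (-9) = 651; answer 651

651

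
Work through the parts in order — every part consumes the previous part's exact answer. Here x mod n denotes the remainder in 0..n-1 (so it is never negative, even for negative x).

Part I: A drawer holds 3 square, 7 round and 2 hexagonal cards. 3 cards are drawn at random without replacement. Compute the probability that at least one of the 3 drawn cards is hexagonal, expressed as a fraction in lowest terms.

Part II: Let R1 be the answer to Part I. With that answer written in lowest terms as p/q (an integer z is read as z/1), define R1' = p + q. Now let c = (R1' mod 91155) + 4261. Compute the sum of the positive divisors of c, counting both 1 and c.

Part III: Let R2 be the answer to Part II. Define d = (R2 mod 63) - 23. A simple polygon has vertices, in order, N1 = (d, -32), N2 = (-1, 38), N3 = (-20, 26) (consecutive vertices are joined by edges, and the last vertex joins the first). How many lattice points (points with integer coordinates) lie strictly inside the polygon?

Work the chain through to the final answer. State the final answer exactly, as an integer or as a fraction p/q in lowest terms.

Part I: total draws C(12,3) = 220; complement C(10,3) = 120; favorable 220 - 120 = 100; P = 5/11; answer 5/11
Part II: R1 = 5/11; threaded value p + q = 16; c = 4277; 4277 = 7 * 13 * 47; sigma = (1 + 7) * (1 + 13) * (1 + 47) = 8 * 14 * 48 = 5376; answer 5376
Part III: R2 = 5376; d = -2; cross terms: (-2*38 - -1*-32)=-108, (-1*26 - -20*38)=734, (-20*-32 - -2*26)=692; twice the area = |1318| = 1318; area = 659; boundary points = 1 + 1 + 2 = 4; strictly interior points = area - boundary/2 + 1 = 658; answer 658

658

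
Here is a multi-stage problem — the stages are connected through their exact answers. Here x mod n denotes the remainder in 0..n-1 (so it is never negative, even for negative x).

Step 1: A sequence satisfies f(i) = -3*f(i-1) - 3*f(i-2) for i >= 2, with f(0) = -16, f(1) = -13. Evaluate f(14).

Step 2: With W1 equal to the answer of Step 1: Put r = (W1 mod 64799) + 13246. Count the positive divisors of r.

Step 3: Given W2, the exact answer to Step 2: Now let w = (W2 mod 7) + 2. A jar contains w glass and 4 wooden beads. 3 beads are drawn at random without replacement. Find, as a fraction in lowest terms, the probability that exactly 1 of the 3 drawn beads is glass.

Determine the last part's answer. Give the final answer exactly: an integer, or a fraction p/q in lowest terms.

3/10

Step 1: f(2) = -3*(-13) - 3*(-16) = 87; iterating: f(2)=87, f(3)=-222, f(4)=405, f(5)=-549, f(6)=432, f(7)=351, f(8)=-2349, f(9)=5994, f(10)=-10935, f(11)=14823, f(12)=-11664, f(13)=-9477, f(14)=63423; answer 63423
Step 2: W1 = 63423; r = 76669; 76669 = 43 * 1783; number of divisors = (1+1) * (1+1) = 4; answer 4
Step 3: W2 = 4; w = 6; total draws C(10,3) = 120; favorable C(6,1)*C(4,2) = 36; P = 3/10; answer 3/10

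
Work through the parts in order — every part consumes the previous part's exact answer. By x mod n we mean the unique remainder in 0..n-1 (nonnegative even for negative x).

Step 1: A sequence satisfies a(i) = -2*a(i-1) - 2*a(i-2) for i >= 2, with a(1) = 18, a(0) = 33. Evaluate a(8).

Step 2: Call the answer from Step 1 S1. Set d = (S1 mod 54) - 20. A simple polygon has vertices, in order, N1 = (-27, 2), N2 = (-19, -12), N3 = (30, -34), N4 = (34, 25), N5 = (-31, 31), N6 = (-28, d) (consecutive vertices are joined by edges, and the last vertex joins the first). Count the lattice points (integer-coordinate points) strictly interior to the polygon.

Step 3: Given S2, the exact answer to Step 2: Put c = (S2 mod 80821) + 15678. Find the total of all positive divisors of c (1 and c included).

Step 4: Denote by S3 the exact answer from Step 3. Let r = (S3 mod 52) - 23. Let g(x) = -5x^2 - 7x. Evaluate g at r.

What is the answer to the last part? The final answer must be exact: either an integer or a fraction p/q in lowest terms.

-468

Step 1: a(2) = -2*(18) - 2*(33) = -102; iterating: a(2)=-102, a(3)=168, a(4)=-132, a(5)=-72, a(6)=408, a(7)=-672, a(8)=528; answer 528
Step 2: S1 = 528; d = 22; cross terms: (-27*-12 - -19*2)=362, (-19*-34 - 30*-12)=1006, (30*25 - 34*-34)=1906, (34*31 - -31*25)=1829, (-31*22 - -28*31)=186, (-28*2 - -27*22)=538; twice the area = |5827| = 5827; area = 5827/2; boundary points = 2 + 1 + 1 + 1 + 3 + 1 = 9; strictly interior points = area - boundary/2 + 1 = 2910; answer 2910
Step 3: S2 = 2910; c = 18588; 18588 = 2^2 * 3 * 1549; sigma = (1 + 2 + 4) * (1 + 3) * (1 + 1549) = 7 * 4 * 1550 = 43400; answer 43400
Step 4: S3 = 43400; r = 9; -5*(9)^2 - 7*(9)^1 = (-405) + (-63) = -468; answer -468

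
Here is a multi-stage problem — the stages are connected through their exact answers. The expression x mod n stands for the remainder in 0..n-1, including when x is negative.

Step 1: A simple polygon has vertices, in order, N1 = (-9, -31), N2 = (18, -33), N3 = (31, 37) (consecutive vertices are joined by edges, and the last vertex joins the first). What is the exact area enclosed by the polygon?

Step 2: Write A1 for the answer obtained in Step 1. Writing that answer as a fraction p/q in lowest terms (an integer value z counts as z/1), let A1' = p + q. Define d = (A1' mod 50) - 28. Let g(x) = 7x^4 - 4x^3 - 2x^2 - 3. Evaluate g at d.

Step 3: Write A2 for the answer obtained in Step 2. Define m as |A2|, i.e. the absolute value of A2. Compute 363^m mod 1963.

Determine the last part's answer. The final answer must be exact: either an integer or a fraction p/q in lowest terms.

1379

Step 1: cross terms: (-9*-33 - 18*-31)=855, (18*37 - 31*-33)=1689, (31*-31 - -9*37)=-628; twice the area = |1916| = 1916; area = 958; answer 958
Step 2: A1 = 958; threaded value p + q = 959; d = -19; 7*(-19)^4 - 4*(-19)^3 - 2*(-19)^2 - 3 = (912247) + (27436) + (-722) + (-3) = 938958; answer 938958
Step 3: A2 = 938958; m = 938958; squarings mod 1963: 363^1=363, 363^2=248, 363^4=651, 363^8=1756, 363^16=1626, 363^32=1678, 363^64=742, 363^128=924, 363^256=1834, 363^512=937, 363^1024=508, 363^2048=911, 363^4096=1535, 363^8192=625, 363^16384=1951, 363^32768=144, 363^65536=1106, 363^131072=287, 363^262144=1886, 363^524288=40; 363^938958 = 363^2 * 363^4 * 363^8 * 363^64 * 363^128 * 363^256 * 363^512 * 363^4096 * 363^16384 * 363^131072 * 363^262144 * 363^524288 = 1379 (mod 1963); answer 1379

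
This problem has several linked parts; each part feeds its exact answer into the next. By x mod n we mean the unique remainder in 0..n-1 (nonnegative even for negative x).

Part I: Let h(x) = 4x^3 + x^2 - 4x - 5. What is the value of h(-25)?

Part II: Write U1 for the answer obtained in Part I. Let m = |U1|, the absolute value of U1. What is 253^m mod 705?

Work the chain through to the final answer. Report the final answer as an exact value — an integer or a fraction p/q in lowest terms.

Part I: 4*(-25)^3 + 1*(-25)^2 - 4*(-25)^1 - 5 = (-62500) + (625) + (100) + (-5) = -61780; answer -61780
Part II: U1 = -61780; m = 61780; squarings mod 705: 253^1=253, 253^2=559, 253^4=166, 253^8=61, 253^16=196, 253^32=346, 253^64=571, 253^128=331, 253^256=286, 253^512=16, 253^1024=256, 253^2048=676, 253^4096=136, 253^8192=166, 253^16384=61, 253^32768=196; 253^61780 = 253^4 * 253^16 * 253^64 * 253^256 * 253^4096 * 253^8192 * 253^16384 * 253^32768 = 136 (mod 705); answer 136

136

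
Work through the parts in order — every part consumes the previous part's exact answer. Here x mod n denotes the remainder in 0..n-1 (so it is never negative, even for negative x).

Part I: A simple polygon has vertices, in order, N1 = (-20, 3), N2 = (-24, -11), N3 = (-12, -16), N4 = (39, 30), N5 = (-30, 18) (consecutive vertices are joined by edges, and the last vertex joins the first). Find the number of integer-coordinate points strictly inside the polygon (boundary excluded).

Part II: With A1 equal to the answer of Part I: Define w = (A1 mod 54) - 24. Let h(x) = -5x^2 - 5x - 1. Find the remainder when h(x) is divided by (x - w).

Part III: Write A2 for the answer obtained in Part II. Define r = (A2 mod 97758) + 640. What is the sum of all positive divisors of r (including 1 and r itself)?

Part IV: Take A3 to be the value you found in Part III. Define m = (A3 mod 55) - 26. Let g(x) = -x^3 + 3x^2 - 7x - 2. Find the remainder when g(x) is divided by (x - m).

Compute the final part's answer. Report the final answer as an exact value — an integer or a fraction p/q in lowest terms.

-46

Part I: cross terms: (-20*-11 - -24*3)=292, (-24*-16 - -12*-11)=252, (-12*30 - 39*-16)=264, (39*18 - -30*30)=1602, (-30*3 - -20*18)=270; twice the area = |2680| = 2680; area = 1340; boundary points = 2 + 1 + 1 + 3 + 5 = 12; strictly interior points = area - boundary/2 + 1 = 1335; answer 1335
Part II: A1 = 1335; w = 15; remainder = value at the root: -5*(15)^2 - 5*(15)^1 - 1 = (-1125) + (-75) + (-1) = -1201; answer -1201
Part III: A2 = -1201; r = 97197; 97197 = 3 * 179 * 181; sigma = (1 + 3) * (1 + 179) * (1 + 181) = 4 * 180 * 182 = 131040; answer 131040
Part IV: A3 = 131040; m = 4; remainder = value at the root: -1*(4)^3 + 3*(4)^2 - 7*(4)^1 - 2 = (-64) + (48) + (-28) + (-2) = -46; answer -46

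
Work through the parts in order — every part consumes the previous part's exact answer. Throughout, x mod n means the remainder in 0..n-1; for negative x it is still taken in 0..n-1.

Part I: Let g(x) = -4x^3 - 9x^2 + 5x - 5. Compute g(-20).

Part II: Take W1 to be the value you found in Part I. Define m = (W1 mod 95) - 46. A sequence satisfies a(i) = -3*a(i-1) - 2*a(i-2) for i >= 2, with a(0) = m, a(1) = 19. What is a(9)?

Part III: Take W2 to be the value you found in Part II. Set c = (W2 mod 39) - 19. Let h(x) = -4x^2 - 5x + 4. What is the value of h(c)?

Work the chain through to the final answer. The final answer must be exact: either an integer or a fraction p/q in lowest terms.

-47

Part I: -4*(-20)^3 - 9*(-20)^2 + 5*(-20)^1 - 5 = (32000) + (-3600) + (-100) + (-5) = 28295; answer 28295
Part II: W1 = 28295; m = 34; a(2) = -3*(19) - 2*(34) = -125; iterating: a(2)=-125, a(3)=337, a(4)=-761, a(5)=1609, a(6)=-3305, a(7)=6697, a(8)=-13481, a(9)=27049; answer 27049
Part III: W2 = 27049; c = 3; -4*(3)^2 - 5*(3)^1 + 4 = (-36) + (-15) + (4) = -47; answer -47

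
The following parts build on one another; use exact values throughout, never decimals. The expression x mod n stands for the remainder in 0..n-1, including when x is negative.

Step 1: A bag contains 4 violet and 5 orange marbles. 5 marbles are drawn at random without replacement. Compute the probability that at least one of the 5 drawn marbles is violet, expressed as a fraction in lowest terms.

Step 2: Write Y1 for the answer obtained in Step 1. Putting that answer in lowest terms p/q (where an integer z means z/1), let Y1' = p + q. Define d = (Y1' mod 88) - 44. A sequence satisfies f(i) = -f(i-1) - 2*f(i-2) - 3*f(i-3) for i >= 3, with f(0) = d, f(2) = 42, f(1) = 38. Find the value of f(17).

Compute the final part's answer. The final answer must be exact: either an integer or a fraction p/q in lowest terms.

10949

Step 1: total draws C(9,5) = 126; complement C(5,5) = 1; favorable 126 - 1 = 125; P = 125/126; answer 125/126
Step 2: Y1 = 125/126; threaded value p + q = 251; d = 31; f(3) = -1*(42) - 2*(38) - 3*(31) = -211; iterating: f(3)=-211, f(4)=13, f(5)=283, f(6)=324, f(7)=-929, f(8)=-568, f(9)=1454, f(10)=2469, f(11)=-3673, f(12)=-5627, f(13)=5566, f(14)=16707, f(15)=-10958, f(16)=-39154, f(17)=10949; answer 10949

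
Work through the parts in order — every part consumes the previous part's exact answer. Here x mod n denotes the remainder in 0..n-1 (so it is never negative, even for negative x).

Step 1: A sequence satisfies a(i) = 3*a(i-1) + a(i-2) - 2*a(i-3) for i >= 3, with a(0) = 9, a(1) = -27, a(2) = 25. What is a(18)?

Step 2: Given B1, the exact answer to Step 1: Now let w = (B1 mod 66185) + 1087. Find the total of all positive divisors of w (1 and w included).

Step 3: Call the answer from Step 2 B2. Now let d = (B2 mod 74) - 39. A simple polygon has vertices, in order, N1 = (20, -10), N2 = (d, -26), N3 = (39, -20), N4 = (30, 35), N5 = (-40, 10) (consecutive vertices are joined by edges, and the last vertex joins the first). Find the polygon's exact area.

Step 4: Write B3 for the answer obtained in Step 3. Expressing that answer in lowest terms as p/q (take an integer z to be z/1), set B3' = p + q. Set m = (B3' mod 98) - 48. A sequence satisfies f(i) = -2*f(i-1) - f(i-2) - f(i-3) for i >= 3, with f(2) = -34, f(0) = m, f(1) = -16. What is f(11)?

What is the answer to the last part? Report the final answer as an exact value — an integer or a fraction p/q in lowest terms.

Step 1: a(3) = 3*(25) + 1*(-27) - 2*(9) = 30; iterating: a(3)=30, a(4)=169, a(5)=487, a(6)=1570, a(7)=4859, a(8)=15173, a(9)=47238, a(10)=147169, a(11)=458399, a(12)=1427890, a(13)=4447731, a(14)=13854285, a(15)=43154806, a(16)=134423241, a(17)=418715959, a(18)=1304261506; answer 1304261506
Step 2: B1 = 1304261506; w = 20983; 20983 is prime, so its only divisors are 1 and 20983; sigma = 1 + 20983 = 20984; answer 20984
Step 3: B2 = 20984; d = 3; cross terms: (20*-26 - 3*-10)=-490, (3*-20 - 39*-26)=954, (39*35 - 30*-20)=1965, (30*10 - -40*35)=1700, (-40*-10 - 20*10)=200; twice the area = |4329| = 4329; area = 4329/2; answer 4329/2
Step 4: B3 = 4329/2; threaded value p + q = 4331; m = -29; f(3) = -2*(-34) - 1*(-16) - 1*(-29) = 113; iterating: f(3)=113, f(4)=-176, f(5)=273, f(6)=-483, f(7)=869, f(8)=-1528, f(9)=2670, f(10)=-4681, f(11)=8220; answer 8220

8220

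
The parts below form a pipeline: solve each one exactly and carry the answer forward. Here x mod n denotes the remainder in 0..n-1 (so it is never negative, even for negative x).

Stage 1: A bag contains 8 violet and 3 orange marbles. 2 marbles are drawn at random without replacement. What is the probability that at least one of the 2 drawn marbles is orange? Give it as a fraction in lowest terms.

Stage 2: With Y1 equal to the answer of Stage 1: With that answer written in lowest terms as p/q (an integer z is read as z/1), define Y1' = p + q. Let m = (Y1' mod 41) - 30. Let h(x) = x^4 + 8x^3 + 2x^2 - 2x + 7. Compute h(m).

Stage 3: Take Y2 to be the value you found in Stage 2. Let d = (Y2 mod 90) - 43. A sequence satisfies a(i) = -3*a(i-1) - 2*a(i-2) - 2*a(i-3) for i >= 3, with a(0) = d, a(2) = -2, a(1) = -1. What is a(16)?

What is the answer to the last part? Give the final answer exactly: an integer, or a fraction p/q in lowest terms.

Stage 1: total draws C(11,2) = 55; complement C(8,2) = 28; favorable 55 - 28 = 27; P = 27/55; answer 27/55
Stage 2: Y1 = 27/55; threaded value p + q = 82; m = -30; 1*(-30)^4 + 8*(-30)^3 + 2*(-30)^2 - 2*(-30)^1 + 7 = (810000) + (-216000) + (1800) + (60) + (7) = 595867; answer 595867
Stage 3: Y2 = 595867; d = 24; a(3) = -3*(-2) - 2*(-1) - 2*(24) = -40; iterating: a(3)=-40, a(4)=126, a(5)=-294, a(6)=710, a(7)=-1794, a(8)=4550, a(9)=-11482, a(10)=28934, a(11)=-72938, a(12)=183910, a(13)=-463722, a(14)=1169222, a(15)=-2948042, a(16)=7433126; answer 7433126

7433126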